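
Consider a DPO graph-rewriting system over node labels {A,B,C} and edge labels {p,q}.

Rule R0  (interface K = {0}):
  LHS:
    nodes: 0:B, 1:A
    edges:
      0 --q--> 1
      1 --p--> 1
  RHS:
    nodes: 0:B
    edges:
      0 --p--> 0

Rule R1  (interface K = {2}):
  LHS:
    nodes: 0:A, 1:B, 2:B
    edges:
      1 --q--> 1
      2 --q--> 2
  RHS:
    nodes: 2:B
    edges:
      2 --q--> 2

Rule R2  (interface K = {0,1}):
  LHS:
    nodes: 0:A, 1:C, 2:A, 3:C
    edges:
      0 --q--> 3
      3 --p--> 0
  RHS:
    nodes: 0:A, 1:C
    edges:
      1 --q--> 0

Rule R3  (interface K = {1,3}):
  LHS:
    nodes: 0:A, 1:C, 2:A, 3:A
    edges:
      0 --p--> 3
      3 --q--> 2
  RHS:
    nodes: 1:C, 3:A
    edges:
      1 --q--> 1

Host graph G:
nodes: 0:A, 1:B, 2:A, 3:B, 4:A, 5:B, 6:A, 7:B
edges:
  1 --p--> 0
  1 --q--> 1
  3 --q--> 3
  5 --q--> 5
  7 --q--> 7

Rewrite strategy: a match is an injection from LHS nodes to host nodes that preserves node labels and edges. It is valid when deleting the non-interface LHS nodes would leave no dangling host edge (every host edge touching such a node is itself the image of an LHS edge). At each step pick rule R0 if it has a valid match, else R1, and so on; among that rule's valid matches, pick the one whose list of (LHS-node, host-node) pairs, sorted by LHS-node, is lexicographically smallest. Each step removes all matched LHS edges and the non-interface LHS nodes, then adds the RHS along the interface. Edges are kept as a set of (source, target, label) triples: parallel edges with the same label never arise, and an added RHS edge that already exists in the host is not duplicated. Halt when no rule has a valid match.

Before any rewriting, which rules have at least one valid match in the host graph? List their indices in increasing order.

R0: no valid match — LHS pattern not found
R1: 27 valid matches — {0↦2, 1↦3, 2↦1}, {0↦2, 1↦3, 2↦5}, {0↦2, 1↦3, 2↦7} (+24 more)
R2: no valid match — LHS pattern not found
R3: no valid match — LHS pattern not found

Answer: [R1]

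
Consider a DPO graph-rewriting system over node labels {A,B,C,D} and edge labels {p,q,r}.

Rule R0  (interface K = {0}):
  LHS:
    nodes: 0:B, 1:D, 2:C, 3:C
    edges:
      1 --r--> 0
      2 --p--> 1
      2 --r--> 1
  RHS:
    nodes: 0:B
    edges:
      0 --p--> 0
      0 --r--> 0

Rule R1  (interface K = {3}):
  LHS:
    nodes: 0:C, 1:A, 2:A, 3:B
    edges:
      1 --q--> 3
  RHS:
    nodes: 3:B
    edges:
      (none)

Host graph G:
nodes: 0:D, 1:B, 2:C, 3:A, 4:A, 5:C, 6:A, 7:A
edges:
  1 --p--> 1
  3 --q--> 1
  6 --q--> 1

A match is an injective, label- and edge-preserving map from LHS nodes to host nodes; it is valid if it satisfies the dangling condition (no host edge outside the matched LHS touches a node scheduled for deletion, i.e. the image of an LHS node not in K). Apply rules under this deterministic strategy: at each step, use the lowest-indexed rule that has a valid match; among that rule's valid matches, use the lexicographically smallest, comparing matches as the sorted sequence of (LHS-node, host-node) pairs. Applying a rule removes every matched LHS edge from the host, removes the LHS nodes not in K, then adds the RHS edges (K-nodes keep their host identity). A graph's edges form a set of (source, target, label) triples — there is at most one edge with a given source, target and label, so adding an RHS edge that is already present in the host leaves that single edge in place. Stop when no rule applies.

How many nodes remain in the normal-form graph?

initial: |V|=8 |E|=3  E = 1-p->1 3-q->1 6-q->1
step 1: apply R1 at {0↦2, 1↦3, 2↦4, 3↦1}  → |V|=5 |E|=2  E = 1-p->1 6-q->1
step 2: apply R1 at {0↦5, 1↦6, 2↦7, 3↦1}  → |V|=2 |E|=1  E = 1-p->1
normal form: no rule applies after step 2
NF nodes: {0:D, 1:B}

Answer: 2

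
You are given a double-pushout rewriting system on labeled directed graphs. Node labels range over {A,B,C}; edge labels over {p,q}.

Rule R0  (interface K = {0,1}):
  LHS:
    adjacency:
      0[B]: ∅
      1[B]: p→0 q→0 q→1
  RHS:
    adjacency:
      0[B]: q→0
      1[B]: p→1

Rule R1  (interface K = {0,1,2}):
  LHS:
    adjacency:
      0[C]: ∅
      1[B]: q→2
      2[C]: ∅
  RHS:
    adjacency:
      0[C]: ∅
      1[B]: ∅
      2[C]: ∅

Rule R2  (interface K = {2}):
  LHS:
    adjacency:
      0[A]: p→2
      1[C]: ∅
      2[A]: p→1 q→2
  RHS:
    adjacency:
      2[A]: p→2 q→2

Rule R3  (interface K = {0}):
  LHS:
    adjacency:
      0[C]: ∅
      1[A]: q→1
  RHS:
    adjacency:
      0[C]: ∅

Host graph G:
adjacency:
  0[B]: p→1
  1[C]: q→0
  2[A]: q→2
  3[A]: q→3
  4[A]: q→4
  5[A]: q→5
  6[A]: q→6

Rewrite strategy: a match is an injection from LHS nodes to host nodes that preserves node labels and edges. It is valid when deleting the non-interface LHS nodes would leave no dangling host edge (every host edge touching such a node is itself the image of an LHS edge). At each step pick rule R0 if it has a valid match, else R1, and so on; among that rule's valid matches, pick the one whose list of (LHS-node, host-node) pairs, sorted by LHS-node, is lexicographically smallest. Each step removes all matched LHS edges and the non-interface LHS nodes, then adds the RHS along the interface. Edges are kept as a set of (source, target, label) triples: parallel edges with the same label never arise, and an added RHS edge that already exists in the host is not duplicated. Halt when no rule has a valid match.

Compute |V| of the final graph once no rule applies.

Answer: 2

Derivation:
initial: |V|=7 |E|=7  E = 0-p->1 1-q->0 2-q->2 3-q->3 4-q->4 5-q->5 6-q->6
step 1: apply R3 at {0↦1, 1↦2}  → |V|=6 |E|=6  E = 0-p->1 1-q->0 3-q->3 4-q->4 5-q->5 6-q->6
step 2: apply R3 at {0↦1, 1↦3}  → |V|=5 |E|=5  E = 0-p->1 1-q->0 4-q->4 5-q->5 6-q->6
step 3: apply R3 at {0↦1, 1↦4}  → |V|=4 |E|=4  E = 0-p->1 1-q->0 5-q->5 6-q->6
step 4: apply R3 at {0↦1, 1↦5}  → |V|=3 |E|=3  E = 0-p->1 1-q->0 6-q->6
step 5: apply R3 at {0↦1, 1↦6}  → |V|=2 |E|=2  E = 0-p->1 1-q->0
final graph: no rule applies after step 5
NF nodes: {0:B, 1:C}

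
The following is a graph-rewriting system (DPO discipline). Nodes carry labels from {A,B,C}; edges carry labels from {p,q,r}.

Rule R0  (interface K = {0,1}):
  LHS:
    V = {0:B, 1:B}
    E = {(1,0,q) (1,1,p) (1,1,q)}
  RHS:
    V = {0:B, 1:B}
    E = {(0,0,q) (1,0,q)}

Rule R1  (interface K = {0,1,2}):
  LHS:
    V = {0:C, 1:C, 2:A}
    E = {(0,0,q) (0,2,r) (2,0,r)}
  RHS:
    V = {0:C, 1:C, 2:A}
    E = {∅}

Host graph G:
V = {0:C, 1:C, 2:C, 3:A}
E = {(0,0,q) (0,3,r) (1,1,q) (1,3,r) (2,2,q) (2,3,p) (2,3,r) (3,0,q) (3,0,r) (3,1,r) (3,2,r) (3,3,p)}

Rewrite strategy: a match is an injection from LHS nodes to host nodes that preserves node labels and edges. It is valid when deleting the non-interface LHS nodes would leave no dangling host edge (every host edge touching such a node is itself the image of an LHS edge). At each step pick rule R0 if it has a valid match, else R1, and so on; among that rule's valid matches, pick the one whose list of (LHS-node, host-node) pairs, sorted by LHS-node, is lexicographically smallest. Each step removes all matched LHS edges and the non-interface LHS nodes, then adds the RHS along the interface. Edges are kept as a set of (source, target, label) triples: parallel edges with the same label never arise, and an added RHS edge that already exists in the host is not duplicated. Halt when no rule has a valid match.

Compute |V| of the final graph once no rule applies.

initial: |V|=4 |E|=12  E = 0-q->0 0-r->3 1-q->1 1-r->3 2-q->2 2-p->3 2-r->3 3-q->0 3-r->0 3-r->1 3-r->2 3-p->3
step 1: apply R1 at {0↦0, 1↦1, 2↦3}  → |V|=4 |E|=9  E = 1-q->1 1-r->3 2-q->2 2-p->3 2-r->3 3-q->0 3-r->1 3-r->2 3-p->3
step 2: apply R1 at {0↦1, 1↦0, 2↦3}  → |V|=4 |E|=6  E = 2-q->2 2-p->3 2-r->3 3-q->0 3-r->2 3-p->3
step 3: apply R1 at {0↦2, 1↦0, 2↦3}  → |V|=4 |E|=3  E = 2-p->3 3-q->0 3-p->3
halt: no rule applies after step 3
NF nodes: {0:C, 1:C, 2:C, 3:A}

Answer: 4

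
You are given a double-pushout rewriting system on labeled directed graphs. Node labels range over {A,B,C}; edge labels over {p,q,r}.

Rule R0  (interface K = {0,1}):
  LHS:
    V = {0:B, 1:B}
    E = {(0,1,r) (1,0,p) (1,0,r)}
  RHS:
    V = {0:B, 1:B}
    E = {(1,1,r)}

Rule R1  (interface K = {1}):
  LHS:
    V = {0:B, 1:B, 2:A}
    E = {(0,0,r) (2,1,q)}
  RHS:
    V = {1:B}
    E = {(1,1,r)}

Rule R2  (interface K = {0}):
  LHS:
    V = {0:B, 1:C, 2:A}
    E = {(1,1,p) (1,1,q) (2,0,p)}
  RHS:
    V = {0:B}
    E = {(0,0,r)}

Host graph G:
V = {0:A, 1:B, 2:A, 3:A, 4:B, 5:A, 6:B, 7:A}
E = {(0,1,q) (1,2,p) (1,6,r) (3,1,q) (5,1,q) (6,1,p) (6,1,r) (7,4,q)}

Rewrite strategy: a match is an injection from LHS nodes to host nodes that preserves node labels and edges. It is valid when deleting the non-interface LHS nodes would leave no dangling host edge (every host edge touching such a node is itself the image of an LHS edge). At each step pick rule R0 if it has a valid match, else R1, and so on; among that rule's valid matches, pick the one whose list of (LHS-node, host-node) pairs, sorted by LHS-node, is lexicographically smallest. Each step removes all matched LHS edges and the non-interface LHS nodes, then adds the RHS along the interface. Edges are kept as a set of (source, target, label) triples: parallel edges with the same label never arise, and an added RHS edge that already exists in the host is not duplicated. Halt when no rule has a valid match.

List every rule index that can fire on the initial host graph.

Answer: [R0]

Rewrite trace:
R0: 1 valid match — {0↦1, 1↦6}
R1: no valid match — LHS pattern not found
R2: no valid match — LHS pattern not found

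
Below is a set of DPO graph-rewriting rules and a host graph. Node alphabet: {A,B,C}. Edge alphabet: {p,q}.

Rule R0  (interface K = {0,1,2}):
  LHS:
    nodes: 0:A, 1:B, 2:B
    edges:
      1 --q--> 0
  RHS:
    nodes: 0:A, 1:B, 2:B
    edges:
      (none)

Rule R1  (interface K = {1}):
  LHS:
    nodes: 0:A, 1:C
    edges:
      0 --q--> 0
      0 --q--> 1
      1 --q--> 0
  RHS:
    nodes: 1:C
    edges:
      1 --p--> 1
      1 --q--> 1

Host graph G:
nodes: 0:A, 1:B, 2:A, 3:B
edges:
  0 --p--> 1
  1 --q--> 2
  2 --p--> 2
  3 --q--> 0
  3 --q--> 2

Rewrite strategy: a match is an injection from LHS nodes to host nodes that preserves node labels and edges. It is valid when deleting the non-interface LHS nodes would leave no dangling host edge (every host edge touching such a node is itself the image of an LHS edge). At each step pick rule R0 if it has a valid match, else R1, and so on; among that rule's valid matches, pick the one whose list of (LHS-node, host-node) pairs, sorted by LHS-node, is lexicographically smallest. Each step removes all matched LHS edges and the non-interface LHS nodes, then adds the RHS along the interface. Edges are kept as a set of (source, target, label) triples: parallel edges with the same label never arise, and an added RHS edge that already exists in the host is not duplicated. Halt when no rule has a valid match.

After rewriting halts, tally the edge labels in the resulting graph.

Answer: p:2

Derivation:
start.  V:4 E:5  edges: 0-p->1 1-q->2 2-p->2 3-q->0 3-q->2
1. fire R0 via {0↦0, 1↦3, 2↦1}  →  V:4 E:4  edges: 0-p->1 1-q->2 2-p->2 3-q->2
2. fire R0 via {0↦2, 1↦1, 2↦3}  →  V:4 E:3  edges: 0-p->1 2-p->2 3-q->2
3. fire R0 via {0↦2, 1↦3, 2↦1}  →  V:4 E:2  edges: 0-p->1 2-p->2
halt: no rule applies after step 3
NF edges: [(0, 1, 'p'), (2, 2, 'p')]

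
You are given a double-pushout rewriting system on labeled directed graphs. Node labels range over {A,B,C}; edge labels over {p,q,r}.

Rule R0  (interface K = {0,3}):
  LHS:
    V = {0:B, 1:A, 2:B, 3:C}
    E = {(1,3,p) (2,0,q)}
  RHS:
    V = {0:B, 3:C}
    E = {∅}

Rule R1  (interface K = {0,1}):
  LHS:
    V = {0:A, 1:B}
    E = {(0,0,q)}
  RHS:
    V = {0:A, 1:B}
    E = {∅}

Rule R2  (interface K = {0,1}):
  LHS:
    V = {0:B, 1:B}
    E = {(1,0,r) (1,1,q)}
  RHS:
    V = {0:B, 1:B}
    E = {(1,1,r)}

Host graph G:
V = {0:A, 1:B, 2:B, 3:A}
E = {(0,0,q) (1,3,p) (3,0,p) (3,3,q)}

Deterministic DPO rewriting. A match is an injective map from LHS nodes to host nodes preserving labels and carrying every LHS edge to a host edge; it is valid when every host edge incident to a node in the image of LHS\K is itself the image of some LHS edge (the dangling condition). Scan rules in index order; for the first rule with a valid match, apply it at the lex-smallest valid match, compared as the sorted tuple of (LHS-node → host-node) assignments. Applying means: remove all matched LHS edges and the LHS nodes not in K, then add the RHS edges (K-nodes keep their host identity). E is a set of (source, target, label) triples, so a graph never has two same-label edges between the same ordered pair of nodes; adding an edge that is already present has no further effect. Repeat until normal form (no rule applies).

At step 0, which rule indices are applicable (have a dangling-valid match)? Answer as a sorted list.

R0: no valid match — LHS pattern not found
R1: 4 valid matches — {0↦0, 1↦1}, {0↦0, 1↦2}, {0↦3, 1↦1} (+1 more)
R2: no valid match — LHS pattern not found

Answer: [R1]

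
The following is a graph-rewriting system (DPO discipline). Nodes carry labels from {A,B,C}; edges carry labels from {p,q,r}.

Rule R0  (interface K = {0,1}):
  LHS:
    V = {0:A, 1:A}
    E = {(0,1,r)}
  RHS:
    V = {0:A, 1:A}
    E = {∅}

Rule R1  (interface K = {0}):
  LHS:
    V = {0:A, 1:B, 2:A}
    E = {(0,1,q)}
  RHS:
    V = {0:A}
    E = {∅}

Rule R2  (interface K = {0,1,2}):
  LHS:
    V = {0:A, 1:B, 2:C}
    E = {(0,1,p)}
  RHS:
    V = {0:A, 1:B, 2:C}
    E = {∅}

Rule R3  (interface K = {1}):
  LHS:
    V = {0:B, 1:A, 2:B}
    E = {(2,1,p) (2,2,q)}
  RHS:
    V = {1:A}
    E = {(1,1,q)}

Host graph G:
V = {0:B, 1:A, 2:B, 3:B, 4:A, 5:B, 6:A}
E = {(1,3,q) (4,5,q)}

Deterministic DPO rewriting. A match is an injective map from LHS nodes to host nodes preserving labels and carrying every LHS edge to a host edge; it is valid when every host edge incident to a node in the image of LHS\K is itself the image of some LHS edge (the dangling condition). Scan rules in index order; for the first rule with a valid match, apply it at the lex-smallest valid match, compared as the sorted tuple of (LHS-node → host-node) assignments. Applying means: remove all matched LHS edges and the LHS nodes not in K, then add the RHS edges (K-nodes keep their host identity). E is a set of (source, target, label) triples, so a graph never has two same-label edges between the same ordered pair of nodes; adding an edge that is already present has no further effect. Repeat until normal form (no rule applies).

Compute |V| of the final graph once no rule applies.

start.  V:7 E:2  edges: 1-q->3 4-q->5
1. fire R1 via {0↦1, 1↦3, 2↦6}  →  V:5 E:1  edges: 4-q->5
2. fire R1 via {0↦4, 1↦5, 2↦1}  →  V:3 E:0  edges: ∅
final graph: no rule applies after step 2
NF nodes: {0:B, 2:B, 4:A}

Answer: 3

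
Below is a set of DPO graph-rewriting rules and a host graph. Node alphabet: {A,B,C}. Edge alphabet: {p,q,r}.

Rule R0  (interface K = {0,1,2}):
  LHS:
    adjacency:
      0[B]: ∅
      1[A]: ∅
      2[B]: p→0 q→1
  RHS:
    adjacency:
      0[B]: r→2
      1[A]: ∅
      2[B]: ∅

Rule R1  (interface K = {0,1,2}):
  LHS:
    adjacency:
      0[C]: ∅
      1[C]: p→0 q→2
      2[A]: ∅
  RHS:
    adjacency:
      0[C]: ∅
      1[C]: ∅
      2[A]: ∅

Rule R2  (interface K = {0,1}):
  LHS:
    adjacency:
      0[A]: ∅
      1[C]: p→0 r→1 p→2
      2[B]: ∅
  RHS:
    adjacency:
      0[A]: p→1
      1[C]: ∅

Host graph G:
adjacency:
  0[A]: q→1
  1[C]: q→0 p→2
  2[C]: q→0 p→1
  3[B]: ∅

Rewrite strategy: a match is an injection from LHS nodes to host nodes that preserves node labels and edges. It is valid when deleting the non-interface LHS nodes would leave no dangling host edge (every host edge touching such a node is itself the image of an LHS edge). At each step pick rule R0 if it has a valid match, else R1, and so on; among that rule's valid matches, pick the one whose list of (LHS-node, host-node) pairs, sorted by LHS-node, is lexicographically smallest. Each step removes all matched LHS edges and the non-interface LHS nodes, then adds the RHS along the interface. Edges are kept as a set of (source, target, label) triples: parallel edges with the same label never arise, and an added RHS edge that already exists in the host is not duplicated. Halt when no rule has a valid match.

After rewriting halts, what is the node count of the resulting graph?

initial: |V|=4 |E|=5  E = 0-q->1 1-q->0 1-p->2 2-q->0 2-p->1
step 1: apply R1 at {0↦1, 1↦2, 2↦0}  → |V|=4 |E|=3  E = 0-q->1 1-q->0 1-p->2
step 2: apply R1 at {0↦2, 1↦1, 2↦0}  → |V|=4 |E|=1  E = 0-q->1
final graph: no rule applies after step 2
NF nodes: {0:A, 1:C, 2:C, 3:B}

Answer: 4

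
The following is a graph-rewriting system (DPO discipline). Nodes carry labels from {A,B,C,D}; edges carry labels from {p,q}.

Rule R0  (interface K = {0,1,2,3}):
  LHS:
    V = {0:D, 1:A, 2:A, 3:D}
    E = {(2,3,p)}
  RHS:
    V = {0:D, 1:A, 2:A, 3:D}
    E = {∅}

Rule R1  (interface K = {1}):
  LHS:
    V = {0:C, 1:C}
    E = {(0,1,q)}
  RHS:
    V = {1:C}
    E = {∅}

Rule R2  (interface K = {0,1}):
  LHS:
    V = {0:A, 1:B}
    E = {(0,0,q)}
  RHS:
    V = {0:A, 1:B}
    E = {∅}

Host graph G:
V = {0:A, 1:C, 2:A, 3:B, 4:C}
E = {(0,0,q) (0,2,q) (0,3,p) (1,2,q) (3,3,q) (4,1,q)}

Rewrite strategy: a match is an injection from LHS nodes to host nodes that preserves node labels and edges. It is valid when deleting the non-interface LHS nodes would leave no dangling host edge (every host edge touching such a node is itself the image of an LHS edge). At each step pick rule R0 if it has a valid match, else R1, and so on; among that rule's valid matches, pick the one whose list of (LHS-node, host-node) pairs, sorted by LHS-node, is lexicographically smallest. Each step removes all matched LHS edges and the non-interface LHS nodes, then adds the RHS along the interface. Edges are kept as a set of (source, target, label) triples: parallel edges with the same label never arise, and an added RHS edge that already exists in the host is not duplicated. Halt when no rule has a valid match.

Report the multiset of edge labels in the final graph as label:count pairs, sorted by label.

start.  V:5 E:6  edges: 0-q->0 0-q->2 0-p->3 1-q->2 3-q->3 4-q->1
1. fire R1 via {0↦4, 1↦1}  →  V:4 E:5  edges: 0-q->0 0-q->2 0-p->3 1-q->2 3-q->3
2. fire R2 via {0↦0, 1↦3}  →  V:4 E:4  edges: 0-q->2 0-p->3 1-q->2 3-q->3
final graph: no rule applies after step 2
NF edges: [(0, 2, 'q'), (0, 3, 'p'), (1, 2, 'q'), (3, 3, 'q')]

Answer: p:1 q:3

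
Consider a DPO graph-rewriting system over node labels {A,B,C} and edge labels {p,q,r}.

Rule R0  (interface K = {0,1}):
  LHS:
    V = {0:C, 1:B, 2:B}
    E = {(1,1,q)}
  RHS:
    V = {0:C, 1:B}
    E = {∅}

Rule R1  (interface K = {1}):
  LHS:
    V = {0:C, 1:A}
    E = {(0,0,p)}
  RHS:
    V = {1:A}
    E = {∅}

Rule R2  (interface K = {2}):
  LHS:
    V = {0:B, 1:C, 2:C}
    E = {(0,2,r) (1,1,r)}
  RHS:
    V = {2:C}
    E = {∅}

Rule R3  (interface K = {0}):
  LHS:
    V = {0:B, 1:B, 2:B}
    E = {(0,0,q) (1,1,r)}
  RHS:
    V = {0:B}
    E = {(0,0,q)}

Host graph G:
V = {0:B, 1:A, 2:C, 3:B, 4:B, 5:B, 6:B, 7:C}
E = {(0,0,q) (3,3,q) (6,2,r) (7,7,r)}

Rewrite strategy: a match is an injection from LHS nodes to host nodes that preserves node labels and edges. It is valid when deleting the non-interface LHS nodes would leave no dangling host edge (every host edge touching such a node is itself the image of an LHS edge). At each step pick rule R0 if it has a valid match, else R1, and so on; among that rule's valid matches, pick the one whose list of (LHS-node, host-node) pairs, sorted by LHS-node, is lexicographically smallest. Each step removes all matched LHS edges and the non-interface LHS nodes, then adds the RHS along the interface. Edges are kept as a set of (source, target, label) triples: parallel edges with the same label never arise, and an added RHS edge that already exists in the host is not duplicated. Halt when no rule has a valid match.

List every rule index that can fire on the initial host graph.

R0: 8 valid matches — {0↦2, 1↦0, 2↦4}, {0↦2, 1↦0, 2↦5}, {0↦2, 1↦3, 2↦4} (+5 more)
R1: no valid match — LHS pattern not found
R2: 1 valid match — {0↦6, 1↦7, 2↦2}
R3: no valid match — LHS pattern not found

Answer: [R0,R2]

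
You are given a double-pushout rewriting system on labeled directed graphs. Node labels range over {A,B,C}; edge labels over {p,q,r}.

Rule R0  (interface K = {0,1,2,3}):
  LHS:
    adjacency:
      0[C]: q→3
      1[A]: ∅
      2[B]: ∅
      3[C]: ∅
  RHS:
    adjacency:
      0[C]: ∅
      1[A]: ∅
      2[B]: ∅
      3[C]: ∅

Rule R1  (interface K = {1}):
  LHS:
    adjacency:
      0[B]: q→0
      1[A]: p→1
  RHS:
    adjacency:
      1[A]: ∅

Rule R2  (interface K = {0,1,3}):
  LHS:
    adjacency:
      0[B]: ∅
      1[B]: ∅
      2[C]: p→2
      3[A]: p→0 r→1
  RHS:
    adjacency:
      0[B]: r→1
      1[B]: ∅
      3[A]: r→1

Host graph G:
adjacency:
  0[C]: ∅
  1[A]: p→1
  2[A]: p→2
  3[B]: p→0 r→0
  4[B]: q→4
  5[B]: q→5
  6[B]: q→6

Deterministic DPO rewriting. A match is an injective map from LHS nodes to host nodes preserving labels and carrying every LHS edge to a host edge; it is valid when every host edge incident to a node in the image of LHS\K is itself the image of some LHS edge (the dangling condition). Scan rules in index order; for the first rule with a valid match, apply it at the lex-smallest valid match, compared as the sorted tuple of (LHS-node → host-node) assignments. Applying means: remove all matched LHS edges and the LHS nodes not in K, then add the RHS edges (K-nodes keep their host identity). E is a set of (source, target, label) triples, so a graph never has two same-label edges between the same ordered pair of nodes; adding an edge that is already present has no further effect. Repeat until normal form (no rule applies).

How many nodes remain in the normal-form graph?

Answer: 5

Rewrite trace:
[0] host  ⇒  7 nodes, 7 edges  {1-p->1 2-p->2 3-p->0 3-r->0 4-q->4 5-q->5 6-q->6}
[1] R1 @ {0↦4, 1↦1}  ⇒  6 nodes, 5 edges  {2-p->2 3-p->0 3-r->0 5-q->5 6-q->6}
[2] R1 @ {0↦5, 1↦2}  ⇒  5 nodes, 3 edges  {3-p->0 3-r->0 6-q->6}
normal form: no rule applies after step 2
NF nodes: {0:C, 1:A, 2:A, 3:B, 6:B}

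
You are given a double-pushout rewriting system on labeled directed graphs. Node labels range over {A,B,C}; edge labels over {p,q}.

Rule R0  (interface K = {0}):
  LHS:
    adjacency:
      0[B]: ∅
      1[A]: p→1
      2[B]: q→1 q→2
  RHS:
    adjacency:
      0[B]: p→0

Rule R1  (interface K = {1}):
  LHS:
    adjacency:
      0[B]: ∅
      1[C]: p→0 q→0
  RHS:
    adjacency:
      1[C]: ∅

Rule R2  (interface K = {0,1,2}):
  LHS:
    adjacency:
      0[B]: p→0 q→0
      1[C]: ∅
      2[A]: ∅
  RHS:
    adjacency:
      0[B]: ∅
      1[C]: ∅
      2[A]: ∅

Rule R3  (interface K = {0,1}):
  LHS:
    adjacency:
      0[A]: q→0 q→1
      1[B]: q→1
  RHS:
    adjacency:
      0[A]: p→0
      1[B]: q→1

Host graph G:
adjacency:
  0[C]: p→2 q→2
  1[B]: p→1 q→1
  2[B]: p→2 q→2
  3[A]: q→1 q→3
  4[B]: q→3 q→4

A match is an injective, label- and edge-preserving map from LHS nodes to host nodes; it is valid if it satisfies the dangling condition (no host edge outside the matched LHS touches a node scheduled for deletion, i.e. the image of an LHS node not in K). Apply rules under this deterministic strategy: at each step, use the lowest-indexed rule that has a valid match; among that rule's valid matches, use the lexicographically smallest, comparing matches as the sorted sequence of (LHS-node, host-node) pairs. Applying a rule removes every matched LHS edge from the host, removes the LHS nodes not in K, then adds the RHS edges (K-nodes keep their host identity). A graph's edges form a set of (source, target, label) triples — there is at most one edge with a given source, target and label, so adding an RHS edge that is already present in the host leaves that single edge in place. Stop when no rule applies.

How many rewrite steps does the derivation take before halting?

start.  V:5 E:10  edges: 0-p->2 0-q->2 1-p->1 1-q->1 2-p->2 2-q->2 3-q->1 3-q->3 4-q->3 4-q->4
1. fire R2 via {0↦1, 1↦0, 2↦3}  →  V:5 E:8  edges: 0-p->2 0-q->2 2-p->2 2-q->2 3-q->1 3-q->3 4-q->3 4-q->4
2. fire R2 via {0↦2, 1↦0, 2↦3}  →  V:5 E:6  edges: 0-p->2 0-q->2 3-q->1 3-q->3 4-q->3 4-q->4
3. fire R1 via {0↦2, 1↦0}  →  V:4 E:4  edges: 3-q->1 3-q->3 4-q->3 4-q->4
halt: no rule applies after step 3

Answer: 3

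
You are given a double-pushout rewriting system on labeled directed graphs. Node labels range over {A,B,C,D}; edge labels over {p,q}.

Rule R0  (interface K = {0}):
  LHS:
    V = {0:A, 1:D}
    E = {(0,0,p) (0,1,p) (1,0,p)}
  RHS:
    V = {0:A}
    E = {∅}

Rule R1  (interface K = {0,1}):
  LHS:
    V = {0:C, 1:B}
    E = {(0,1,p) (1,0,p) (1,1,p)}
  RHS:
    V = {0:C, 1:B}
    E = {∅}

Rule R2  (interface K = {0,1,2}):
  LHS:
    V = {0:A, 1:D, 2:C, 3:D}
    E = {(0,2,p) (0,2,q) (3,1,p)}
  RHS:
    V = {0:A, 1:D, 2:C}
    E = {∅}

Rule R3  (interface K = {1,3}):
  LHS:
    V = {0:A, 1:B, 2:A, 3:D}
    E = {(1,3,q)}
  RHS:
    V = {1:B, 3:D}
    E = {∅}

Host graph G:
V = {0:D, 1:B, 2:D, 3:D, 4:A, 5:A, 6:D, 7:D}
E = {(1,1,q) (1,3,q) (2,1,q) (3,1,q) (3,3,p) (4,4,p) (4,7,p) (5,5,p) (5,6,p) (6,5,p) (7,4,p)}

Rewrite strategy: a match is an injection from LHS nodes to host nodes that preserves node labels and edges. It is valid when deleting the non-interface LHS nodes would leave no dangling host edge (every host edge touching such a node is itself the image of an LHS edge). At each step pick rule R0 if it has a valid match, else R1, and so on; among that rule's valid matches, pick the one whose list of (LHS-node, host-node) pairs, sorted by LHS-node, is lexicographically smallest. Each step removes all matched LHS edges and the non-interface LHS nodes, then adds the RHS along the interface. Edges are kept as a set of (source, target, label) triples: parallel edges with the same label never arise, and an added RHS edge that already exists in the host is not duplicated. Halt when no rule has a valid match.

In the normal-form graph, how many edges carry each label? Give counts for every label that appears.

Answer: p:1 q:3

Rewrite trace:
initial: |V|=8 |E|=11  E = 1-q->1 1-q->3 2-q->1 3-q->1 3-p->3 4-p->4 4-p->7 5-p->5 5-p->6 6-p->5 7-p->4
step 1: apply R0 at {0↦4, 1↦7}  → |V|=7 |E|=8  E = 1-q->1 1-q->3 2-q->1 3-q->1 3-p->3 5-p->5 5-p->6 6-p->5
step 2: apply R0 at {0↦5, 1↦6}  → |V|=6 |E|=5  E = 1-q->1 1-q->3 2-q->1 3-q->1 3-p->3
step 3: apply R3 at {0↦4, 1↦1, 2↦5, 3↦3}  → |V|=4 |E|=4  E = 1-q->1 2-q->1 3-q->1 3-p->3
final graph: no rule applies after step 3
NF edges: [(1, 1, 'q'), (2, 1, 'q'), (3, 1, 'q'), (3, 3, 'p')]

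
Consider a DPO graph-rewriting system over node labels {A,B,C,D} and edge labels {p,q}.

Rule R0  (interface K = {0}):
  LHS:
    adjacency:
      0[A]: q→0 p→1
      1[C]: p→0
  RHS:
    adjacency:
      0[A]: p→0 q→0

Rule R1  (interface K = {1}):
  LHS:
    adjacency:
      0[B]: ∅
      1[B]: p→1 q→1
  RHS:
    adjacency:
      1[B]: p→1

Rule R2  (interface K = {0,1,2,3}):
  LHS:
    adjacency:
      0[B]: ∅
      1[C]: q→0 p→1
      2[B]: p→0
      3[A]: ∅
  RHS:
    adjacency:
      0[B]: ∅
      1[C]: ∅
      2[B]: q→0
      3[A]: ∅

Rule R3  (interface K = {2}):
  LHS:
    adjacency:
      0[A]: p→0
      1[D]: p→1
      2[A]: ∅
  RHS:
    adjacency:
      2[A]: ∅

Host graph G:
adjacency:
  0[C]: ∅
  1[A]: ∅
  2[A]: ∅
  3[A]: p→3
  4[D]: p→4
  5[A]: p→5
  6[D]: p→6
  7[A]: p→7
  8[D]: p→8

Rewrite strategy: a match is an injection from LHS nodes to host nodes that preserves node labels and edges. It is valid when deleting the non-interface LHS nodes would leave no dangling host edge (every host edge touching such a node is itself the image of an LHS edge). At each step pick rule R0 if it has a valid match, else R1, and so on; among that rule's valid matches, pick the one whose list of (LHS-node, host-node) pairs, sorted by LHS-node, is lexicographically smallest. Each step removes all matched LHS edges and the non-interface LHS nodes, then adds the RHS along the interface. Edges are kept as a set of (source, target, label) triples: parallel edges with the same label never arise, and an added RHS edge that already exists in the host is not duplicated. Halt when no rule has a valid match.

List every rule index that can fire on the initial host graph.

Answer: [R3]

Rewrite trace:
R0: no valid match — LHS pattern not found
R1: no valid match — LHS pattern not found
R2: no valid match — LHS pattern not found
R3: 36 valid matches — {0↦3, 1↦4, 2↦1}, {0↦3, 1↦4, 2↦2}, {0↦3, 1↦4, 2↦5} (+33 more)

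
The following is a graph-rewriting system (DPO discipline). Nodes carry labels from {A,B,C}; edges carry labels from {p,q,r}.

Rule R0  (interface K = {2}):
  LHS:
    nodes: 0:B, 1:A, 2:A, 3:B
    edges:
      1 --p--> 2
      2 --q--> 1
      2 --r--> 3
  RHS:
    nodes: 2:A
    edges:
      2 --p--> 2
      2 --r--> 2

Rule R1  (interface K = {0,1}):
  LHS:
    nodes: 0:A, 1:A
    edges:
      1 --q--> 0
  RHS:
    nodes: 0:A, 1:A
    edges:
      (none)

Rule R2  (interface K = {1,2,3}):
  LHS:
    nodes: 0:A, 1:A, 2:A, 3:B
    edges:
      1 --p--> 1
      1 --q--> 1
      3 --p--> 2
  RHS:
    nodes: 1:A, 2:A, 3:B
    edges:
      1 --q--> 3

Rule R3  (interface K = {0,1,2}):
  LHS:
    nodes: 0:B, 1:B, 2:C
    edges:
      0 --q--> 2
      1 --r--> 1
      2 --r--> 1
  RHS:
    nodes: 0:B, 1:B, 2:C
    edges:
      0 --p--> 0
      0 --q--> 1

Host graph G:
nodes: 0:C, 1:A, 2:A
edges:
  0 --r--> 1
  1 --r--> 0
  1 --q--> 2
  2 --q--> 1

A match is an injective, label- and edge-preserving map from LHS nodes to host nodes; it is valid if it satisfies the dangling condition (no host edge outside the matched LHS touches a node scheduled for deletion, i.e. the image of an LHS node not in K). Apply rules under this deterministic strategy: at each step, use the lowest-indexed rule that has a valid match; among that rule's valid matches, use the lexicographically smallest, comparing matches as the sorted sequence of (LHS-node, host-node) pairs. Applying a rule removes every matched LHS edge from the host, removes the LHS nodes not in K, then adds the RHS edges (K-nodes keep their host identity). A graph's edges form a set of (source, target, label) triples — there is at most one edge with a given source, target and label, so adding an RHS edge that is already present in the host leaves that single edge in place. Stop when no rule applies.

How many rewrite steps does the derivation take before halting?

[0] host  ⇒  3 nodes, 4 edges  {0-r->1 1-r->0 1-q->2 2-q->1}
[1] R1 @ {0↦1, 1↦2}  ⇒  3 nodes, 3 edges  {0-r->1 1-r->0 1-q->2}
[2] R1 @ {0↦2, 1↦1}  ⇒  3 nodes, 2 edges  {0-r->1 1-r->0}
normal form: no rule applies after step 2

Answer: 2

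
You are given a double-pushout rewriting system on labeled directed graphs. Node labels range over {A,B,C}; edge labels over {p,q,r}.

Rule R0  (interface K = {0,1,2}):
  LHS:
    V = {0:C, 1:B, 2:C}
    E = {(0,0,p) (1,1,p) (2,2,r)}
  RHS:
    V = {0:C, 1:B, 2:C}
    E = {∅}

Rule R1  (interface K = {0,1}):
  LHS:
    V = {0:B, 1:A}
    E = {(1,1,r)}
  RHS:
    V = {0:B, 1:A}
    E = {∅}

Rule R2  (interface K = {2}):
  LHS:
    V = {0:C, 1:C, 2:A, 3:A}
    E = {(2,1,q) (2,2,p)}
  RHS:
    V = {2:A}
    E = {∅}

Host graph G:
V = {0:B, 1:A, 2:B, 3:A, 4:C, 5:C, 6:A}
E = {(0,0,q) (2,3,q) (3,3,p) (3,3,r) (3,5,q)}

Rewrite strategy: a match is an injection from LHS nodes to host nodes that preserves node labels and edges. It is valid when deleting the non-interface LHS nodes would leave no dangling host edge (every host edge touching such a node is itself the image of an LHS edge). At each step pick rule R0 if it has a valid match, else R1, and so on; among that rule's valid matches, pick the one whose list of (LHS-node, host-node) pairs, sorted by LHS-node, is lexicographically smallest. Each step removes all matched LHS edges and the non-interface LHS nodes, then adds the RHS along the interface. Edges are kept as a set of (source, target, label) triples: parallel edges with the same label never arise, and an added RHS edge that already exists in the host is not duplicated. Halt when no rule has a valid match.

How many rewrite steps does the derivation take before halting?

Answer: 2

Derivation:
start.  V:7 E:5  edges: 0-q->0 2-q->3 3-p->3 3-r->3 3-q->5
1. fire R1 via {0↦0, 1↦3}  →  V:7 E:4  edges: 0-q->0 2-q->3 3-p->3 3-q->5
2. fire R2 via {0↦4, 1↦5, 2↦3, 3↦1}  →  V:4 E:2  edges: 0-q->0 2-q->3
normal form: no rule applies after step 2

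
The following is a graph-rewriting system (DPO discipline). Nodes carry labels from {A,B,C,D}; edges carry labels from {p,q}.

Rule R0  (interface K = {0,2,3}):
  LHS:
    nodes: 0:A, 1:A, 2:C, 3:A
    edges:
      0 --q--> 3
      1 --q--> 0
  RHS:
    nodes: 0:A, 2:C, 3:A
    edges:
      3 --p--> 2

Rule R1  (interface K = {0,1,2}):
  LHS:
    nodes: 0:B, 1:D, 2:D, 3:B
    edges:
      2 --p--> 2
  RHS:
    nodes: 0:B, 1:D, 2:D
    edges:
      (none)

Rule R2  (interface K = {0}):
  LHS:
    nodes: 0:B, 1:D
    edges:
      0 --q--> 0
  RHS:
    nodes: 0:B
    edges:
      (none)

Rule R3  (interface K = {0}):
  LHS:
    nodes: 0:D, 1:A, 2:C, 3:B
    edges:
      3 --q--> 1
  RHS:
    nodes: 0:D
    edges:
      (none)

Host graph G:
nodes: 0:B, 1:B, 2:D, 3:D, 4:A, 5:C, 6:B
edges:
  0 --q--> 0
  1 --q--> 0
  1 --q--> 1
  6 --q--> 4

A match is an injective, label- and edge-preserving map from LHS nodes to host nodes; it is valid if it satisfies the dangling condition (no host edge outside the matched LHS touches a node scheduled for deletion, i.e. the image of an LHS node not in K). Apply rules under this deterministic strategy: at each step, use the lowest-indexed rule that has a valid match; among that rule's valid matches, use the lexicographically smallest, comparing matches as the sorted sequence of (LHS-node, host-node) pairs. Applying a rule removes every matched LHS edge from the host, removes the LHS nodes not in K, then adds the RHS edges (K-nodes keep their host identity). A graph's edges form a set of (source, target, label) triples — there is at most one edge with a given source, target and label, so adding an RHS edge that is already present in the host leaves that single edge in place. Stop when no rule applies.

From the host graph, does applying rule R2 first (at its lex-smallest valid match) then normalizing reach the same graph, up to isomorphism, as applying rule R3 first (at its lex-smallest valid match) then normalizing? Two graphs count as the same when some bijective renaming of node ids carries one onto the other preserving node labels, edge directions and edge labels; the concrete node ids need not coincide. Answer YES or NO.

Answer: NO

Derivation:
branch R2-first: apply at {0↦0, 1↦2} → |E|=3, then 1 more step(s) → NF |V|=5 |E|=2 V={0:B, 1:B, 4:A, 5:C, 6:B} E=1-q->0 6-q->4
branch R3-first: apply at {0↦2, 1↦4, 2↦5, 3↦6} → |E|=3, then 2 more step(s) → NF |V|=2 |E|=1 V={0:B, 1:B} E=1-q->0
graphs not isomorphic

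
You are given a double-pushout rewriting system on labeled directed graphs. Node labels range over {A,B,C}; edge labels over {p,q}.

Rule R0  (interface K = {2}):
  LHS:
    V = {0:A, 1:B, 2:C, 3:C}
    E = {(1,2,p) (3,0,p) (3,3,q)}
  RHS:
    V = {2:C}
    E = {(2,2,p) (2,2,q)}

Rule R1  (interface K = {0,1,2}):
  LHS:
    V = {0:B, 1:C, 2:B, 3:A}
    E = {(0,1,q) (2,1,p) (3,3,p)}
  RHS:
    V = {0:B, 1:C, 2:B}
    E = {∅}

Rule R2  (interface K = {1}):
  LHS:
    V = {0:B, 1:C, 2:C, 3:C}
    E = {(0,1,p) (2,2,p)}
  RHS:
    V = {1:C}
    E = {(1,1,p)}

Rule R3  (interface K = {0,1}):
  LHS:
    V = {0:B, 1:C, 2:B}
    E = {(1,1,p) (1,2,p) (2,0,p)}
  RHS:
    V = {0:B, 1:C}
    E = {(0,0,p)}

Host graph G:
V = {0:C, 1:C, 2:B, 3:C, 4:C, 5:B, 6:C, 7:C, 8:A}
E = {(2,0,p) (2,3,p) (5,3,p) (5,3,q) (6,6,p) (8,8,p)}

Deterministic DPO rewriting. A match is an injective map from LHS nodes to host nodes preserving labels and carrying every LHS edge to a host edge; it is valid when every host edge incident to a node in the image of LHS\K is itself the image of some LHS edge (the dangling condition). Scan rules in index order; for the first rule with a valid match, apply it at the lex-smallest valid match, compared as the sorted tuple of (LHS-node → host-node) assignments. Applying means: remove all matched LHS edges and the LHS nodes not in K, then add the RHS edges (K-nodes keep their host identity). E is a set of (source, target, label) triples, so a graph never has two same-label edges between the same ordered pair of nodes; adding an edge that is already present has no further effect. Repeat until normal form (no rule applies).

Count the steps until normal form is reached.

Answer: 3

Derivation:
start.  V:9 E:6  edges: 2-p->0 2-p->3 5-p->3 5-q->3 6-p->6 8-p->8
1. fire R1 via {0↦5, 1↦3, 2↦2, 3↦8}  →  V:8 E:3  edges: 2-p->0 5-p->3 6-p->6
2. fire R2 via {0↦2, 1↦0, 2↦6, 3↦1}  →  V:5 E:2  edges: 0-p->0 5-p->3
3. fire R2 via {0↦5, 1↦3, 2↦0, 3↦4}  →  V:2 E:1  edges: 3-p->3
normal form: no rule applies after step 3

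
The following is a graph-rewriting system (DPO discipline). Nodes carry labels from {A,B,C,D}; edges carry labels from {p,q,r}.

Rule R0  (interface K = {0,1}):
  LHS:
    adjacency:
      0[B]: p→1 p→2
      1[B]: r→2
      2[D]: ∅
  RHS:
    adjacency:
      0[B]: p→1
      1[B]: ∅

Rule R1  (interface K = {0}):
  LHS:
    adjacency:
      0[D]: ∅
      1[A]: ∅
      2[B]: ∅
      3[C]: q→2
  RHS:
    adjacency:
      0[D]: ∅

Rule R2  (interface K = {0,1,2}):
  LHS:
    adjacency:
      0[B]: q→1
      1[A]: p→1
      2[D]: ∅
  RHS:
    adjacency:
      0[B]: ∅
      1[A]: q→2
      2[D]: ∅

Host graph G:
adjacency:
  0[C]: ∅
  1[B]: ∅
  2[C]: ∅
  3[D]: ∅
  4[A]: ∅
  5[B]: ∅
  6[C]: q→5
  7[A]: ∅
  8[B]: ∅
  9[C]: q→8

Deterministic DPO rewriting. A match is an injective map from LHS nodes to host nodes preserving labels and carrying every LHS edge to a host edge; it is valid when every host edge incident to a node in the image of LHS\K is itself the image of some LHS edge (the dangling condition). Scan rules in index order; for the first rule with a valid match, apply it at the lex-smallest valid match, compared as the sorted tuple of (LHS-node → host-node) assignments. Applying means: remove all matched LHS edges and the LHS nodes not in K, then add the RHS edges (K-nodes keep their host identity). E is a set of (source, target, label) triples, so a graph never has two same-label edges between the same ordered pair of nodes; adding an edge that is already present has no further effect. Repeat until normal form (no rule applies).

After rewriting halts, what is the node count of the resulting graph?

[0] host  ⇒  10 nodes, 2 edges  {6-q->5 9-q->8}
[1] R1 @ {0↦3, 1↦4, 2↦5, 3↦6}  ⇒  7 nodes, 1 edges  {9-q->8}
[2] R1 @ {0↦3, 1↦7, 2↦8, 3↦9}  ⇒  4 nodes, 0 edges  {∅}
normal form: no rule applies after step 2
NF nodes: {0:C, 1:B, 2:C, 3:D}

Answer: 4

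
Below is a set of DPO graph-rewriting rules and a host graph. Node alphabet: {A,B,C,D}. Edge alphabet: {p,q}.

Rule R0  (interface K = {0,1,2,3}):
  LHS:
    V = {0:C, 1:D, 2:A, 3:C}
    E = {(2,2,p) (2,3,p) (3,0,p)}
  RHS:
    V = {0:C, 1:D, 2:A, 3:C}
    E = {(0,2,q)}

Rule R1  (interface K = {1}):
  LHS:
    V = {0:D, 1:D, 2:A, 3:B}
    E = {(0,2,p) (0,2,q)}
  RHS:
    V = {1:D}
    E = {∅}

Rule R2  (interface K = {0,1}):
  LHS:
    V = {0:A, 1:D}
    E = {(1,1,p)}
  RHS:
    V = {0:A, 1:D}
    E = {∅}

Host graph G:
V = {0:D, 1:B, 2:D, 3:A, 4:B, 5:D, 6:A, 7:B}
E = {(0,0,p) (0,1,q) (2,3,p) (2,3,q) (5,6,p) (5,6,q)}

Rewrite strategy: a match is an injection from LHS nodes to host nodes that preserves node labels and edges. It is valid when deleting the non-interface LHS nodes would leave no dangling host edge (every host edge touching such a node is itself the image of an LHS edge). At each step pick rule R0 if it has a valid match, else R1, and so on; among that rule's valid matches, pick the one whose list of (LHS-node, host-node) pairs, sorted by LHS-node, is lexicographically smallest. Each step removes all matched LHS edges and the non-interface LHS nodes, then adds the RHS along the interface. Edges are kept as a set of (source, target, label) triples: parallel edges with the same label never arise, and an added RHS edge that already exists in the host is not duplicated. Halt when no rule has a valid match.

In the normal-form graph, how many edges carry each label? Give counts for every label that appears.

start.  V:8 E:6  edges: 0-p->0 0-q->1 2-p->3 2-q->3 5-p->6 5-q->6
1. fire R1 via {0↦2, 1↦0, 2↦3, 3↦4}  →  V:5 E:4  edges: 0-p->0 0-q->1 5-p->6 5-q->6
2. fire R1 via {0↦5, 1↦0, 2↦6, 3↦7}  →  V:2 E:2  edges: 0-p->0 0-q->1
normal form: no rule applies after step 2
NF edges: [(0, 0, 'p'), (0, 1, 'q')]

Answer: p:1 q:1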